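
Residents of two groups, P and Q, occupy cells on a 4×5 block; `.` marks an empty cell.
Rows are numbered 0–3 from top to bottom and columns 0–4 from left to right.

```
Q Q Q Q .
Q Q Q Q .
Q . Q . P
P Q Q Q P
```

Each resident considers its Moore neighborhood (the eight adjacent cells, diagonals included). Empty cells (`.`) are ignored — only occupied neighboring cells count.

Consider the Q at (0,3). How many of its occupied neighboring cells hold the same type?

Occupied neighbors of (0,3): (0,2)=Q, (1,2)=Q, (1,3)=Q.
Same type (Q): 3 of 3.

3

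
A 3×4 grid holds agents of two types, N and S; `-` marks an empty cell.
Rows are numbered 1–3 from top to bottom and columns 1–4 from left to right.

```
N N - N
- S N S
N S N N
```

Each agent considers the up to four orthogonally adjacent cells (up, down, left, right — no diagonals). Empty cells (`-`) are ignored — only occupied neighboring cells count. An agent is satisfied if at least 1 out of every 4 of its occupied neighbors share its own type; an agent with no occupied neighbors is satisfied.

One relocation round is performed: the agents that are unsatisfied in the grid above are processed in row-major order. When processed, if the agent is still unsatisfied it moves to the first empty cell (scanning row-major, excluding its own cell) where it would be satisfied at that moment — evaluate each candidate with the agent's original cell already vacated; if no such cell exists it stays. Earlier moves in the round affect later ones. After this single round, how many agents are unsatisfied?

0

Initially unsatisfied (in order): (1,4), (2,4), (3,1).
  (1,4) → (1,3).
  (2,4) → (2,1).
  (3,1) → (1,4).
Resulting grid:
N N N N
S S N -
- S N N
All satisfied now.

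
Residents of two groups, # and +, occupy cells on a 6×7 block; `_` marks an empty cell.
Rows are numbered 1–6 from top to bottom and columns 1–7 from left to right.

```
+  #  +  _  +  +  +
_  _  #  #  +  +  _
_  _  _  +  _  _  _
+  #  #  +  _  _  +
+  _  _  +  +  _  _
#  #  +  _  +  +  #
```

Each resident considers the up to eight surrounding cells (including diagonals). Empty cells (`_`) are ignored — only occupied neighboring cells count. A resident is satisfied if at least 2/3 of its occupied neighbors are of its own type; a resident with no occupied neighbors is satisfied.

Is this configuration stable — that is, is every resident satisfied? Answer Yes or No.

Row 1: (1,1)+ 0/1 unhappy · (1,2)# 1/3 unhappy · (1,3)+ 0/3 unhappy · (1,5)+ 3/4 ok · (1,6)+ 4/4 ok · (1,7)+ 2/2 ok
Row 2: (2,3)# 2/4 unhappy · (2,4)# 1/5 unhappy · (2,5)+ 4/5 ok · (2,6)+ 4/4 ok
Row 3: (3,4)+ 2/5 unhappy
Row 4: (4,1)+ 1/2 unhappy · (4,2)# 1/3 unhappy · (4,3)# 1/4 unhappy · (4,4)+ 3/4 ok · (4,7)+ 0/0 ok
Row 5: (5,1)+ 1/4 unhappy · (5,4)+ 4/5 ok · (5,5)+ 4/4 ok
Row 6: (6,1)# 1/2 unhappy · (6,2)# 1/3 unhappy · (6,3)+ 1/2 unhappy · (6,5)+ 3/3 ok · (6,6)+ 2/3 ok · (6,7)# 0/1 unhappy
For instance (1,1) has only 0/1 same-type neighbors, below 2/3.

No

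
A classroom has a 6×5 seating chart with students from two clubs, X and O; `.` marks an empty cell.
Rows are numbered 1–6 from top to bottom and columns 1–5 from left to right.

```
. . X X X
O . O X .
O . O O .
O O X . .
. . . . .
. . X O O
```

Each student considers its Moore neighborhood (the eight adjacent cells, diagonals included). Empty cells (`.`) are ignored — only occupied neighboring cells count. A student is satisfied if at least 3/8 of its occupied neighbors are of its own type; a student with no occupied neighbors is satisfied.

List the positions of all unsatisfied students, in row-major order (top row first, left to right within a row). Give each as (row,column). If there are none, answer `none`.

Row 1: (1,3)X 2/3 ✓ · (1,4)X 3/4 ✓ · (1,5)X 2/2 ✓
Row 2: (2,1)O 1/1 ✓ · (2,3)O 2/5 ✓ · (2,4)X 3/6 ✓
Row 3: (3,1)O 3/3 ✓ · (3,3)O 3/5 ✓ · (3,4)O 2/4 ✓
Row 4: (4,1)O 2/2 ✓ · (4,2)O 3/4 ✓ · (4,3)X 0/3 ✗
Row 6: (6,3)X 0/1 ✗ · (6,4)O 1/2 ✓ · (6,5)O 1/1 ✓

(4,3), (6,3)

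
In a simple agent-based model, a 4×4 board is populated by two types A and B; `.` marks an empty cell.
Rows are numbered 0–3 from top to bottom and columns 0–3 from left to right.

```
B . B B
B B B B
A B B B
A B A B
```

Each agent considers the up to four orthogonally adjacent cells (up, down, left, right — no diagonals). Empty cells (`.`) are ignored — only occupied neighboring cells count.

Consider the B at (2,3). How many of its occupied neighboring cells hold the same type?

3

Occupied neighbors of (2,3): (1,3)=B, (3,3)=B, (2,2)=B.
Same type (B): 3 of 3.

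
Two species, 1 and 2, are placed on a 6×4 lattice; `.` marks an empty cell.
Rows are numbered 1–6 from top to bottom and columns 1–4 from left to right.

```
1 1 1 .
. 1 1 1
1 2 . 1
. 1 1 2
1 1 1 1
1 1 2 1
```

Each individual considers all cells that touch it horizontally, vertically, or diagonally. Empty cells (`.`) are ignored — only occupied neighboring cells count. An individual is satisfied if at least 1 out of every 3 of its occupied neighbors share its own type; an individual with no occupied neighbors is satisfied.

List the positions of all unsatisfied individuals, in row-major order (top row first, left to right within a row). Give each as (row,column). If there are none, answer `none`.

Row 1: (1,1)1 2/2 ok · (1,2)1 4/4 ok · (1,3)1 4/4 ok
Row 2: (2,2)1 5/6 ok · (2,3)1 5/6 ok · (2,4)1 3/3 ok
Row 3: (3,1)1 2/3 ok · (3,2)2 0/5 unhappy · (3,4)1 3/4 ok
Row 4: (4,2)1 5/6 ok · (4,3)1 5/7 ok · (4,4)2 0/4 unhappy
Row 5: (5,1)1 4/4 ok · (5,2)1 6/7 ok · (5,3)1 6/8 ok · (5,4)1 3/5 ok
Row 6: (6,1)1 3/3 ok · (6,2)1 4/5 ok · (6,3)2 0/5 unhappy · (6,4)1 2/3 ok

(3,2), (4,4), (6,3)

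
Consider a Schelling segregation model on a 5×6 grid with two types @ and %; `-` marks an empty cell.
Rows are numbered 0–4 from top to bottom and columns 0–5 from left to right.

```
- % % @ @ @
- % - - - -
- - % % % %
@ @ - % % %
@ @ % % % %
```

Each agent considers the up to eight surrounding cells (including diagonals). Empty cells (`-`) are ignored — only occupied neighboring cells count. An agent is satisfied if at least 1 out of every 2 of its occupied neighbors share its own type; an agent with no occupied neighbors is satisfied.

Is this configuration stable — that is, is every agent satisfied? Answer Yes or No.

Yes

Row 0: (0,1)% 2/2 satisfied · (0,2)% 2/3 satisfied · (0,3)@ 1/2 satisfied · (0,4)@ 2/2 satisfied · (0,5)@ 1/1 satisfied
Row 1: (1,1)% 3/3 satisfied
Row 2: (2,2)% 3/4 satisfied · (2,3)% 4/4 satisfied · (2,4)% 5/5 satisfied · (2,5)% 3/3 satisfied
Row 3: (3,0)@ 3/3 satisfied · (3,1)@ 3/5 satisfied · (3,3)% 7/7 satisfied · (3,4)% 8/8 satisfied · (3,5)% 5/5 satisfied
Row 4: (4,0)@ 3/3 satisfied · (4,1)@ 3/4 satisfied · (4,2)% 2/4 satisfied · (4,3)% 4/4 satisfied · (4,4)% 5/5 satisfied · (4,5)% 3/3 satisfied
All meet the threshold, so the configuration is stable.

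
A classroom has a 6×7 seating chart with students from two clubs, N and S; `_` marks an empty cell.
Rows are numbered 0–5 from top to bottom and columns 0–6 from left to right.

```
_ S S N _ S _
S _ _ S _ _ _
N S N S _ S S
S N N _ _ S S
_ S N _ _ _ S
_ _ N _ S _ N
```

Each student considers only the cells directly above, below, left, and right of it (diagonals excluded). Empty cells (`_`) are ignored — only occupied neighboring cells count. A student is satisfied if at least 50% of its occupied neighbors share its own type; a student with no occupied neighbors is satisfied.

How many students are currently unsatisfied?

Row 0: (0,1)S 1/1 satisfied · (0,2)S 1/2 satisfied · (0,3)N 0/2 not · (0,5)S 0/0 satisfied
Row 1: (1,0)S 0/1 not · (1,3)S 1/2 satisfied
Row 2: (2,0)N 0/3 not · (2,1)S 0/3 not · (2,2)N 1/3 not · (2,3)S 1/2 satisfied · (2,5)S 2/2 satisfied · (2,6)S 2/2 satisfied
Row 3: (3,0)S 0/2 not · (3,1)N 1/4 not · (3,2)N 3/3 satisfied · (3,5)S 2/2 satisfied · (3,6)S 3/3 satisfied
Row 4: (4,1)S 0/2 not · (4,2)N 2/3 satisfied · (4,6)S 1/2 satisfied
Row 5: (5,2)N 1/1 satisfied · (5,4)S 0/0 satisfied · (5,6)N 0/1 not
Unsatisfied: (0,3), (1,0), (2,0), (2,1), (2,2), (3,0), (3,1), (4,1), (5,6) — 9 in total.

9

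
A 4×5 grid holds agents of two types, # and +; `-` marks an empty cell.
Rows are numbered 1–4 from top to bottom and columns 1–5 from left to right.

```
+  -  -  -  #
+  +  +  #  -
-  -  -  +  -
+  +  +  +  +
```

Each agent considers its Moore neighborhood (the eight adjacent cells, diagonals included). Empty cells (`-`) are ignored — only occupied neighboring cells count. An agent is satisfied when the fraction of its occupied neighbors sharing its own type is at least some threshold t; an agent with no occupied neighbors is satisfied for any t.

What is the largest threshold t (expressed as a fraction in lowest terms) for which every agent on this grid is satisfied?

(1,1)+ 2/2
(1,5)# 1/1
(2,1)+ 2/2
(2,2)+ 3/3
(2,3)+ 2/3
(2,4)# 1/3
(3,4)+ 4/5
(4,1)+ 1/1
(4,2)+ 2/2
(4,3)+ 3/3
(4,4)+ 3/3
(4,5)+ 2/2
The smallest same-type fraction is 1/3 at (2,4), which reduces to 1/3. Any threshold above that leaves this agent unsatisfied.

1/3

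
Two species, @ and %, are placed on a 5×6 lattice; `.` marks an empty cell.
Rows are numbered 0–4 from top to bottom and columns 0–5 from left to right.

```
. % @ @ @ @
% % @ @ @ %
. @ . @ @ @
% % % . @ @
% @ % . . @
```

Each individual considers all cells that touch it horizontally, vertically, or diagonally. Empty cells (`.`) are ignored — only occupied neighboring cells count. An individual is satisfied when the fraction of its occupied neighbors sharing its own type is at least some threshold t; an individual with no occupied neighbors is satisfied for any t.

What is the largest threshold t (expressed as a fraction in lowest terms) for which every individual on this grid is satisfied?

0/1

Row 0: (0,1)% 2/4 · (0,2)@ 3/5 · (0,3)@ 5/5 · (0,4)@ 4/5 · (0,5)@ 2/3
Row 1: (1,0)% 2/3 · (1,1)% 2/5 · (1,2)@ 5/7 · (1,3)@ 7/7 · (1,4)@ 7/8 · (1,5)% 0/5
Row 2: (2,1)@ 1/6 · (2,3)@ 5/6 · (2,4)@ 6/7 · (2,5)@ 4/5
Row 3: (3,0)% 2/4 · (3,1)% 4/6 · (3,2)% 2/5 · (3,4)@ 5/5 · (3,5)@ 4/4
Row 4: (4,0)% 2/3 · (4,1)@ 0/5 · (4,2)% 2/3 · (4,5)@ 2/2
The smallest same-type fraction is 0/5 at (1,5), which reduces to 0/1. Any threshold above that leaves this individual unsatisfied.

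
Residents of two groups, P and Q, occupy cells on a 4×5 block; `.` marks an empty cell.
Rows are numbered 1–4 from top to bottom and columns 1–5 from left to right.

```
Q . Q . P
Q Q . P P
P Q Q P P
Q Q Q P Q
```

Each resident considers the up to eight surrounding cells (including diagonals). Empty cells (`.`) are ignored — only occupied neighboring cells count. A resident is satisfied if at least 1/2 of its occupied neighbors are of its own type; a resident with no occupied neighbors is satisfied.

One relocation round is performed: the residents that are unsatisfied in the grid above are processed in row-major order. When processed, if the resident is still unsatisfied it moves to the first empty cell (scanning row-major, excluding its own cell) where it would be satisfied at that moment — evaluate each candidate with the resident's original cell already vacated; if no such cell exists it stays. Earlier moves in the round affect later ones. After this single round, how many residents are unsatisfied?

0

Initially unsatisfied (in order): (3,1), (4,4), (4,5).
  (3,1) → (1,4).
  (4,4): no empty cell satisfies it; stays.
  (4,5) → (1,2).
Resulting grid:
Q Q Q P P
Q Q . P P
. Q Q P P
Q Q Q P .
All satisfied now.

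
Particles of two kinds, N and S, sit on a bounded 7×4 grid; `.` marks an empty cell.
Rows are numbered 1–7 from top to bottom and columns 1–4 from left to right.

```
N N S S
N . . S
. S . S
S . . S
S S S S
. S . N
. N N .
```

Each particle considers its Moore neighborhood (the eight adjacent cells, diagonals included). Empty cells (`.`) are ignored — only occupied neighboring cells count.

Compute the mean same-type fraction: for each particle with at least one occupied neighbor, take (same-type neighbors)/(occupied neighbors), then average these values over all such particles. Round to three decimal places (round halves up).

Row 1: (1,1)N 2/2 · (1,2)N 2/3 · (1,3)S 2/3 · (1,4)S 2/2
Row 2: (2,1)N 2/3 · (2,4)S 3/3
Row 3: (3,2)S 1/2 · (3,4)S 2/2
Row 4: (4,1)S 3/3 · (4,4)S 3/3
Row 5: (5,1)S 3/3 · (5,2)S 4/4 · (5,3)S 4/5 · (5,4)S 2/3
Row 6: (6,2)S 3/5 · (6,4)N 1/3
Row 7: (7,2)N 1/2 · (7,3)N 2/3
Sum over 18 particles: 2/2 + 2/3 + 2/3 + 2/2 + 2/3 + 3/3 + 1/2 + 2/2 + 3/3 + 3/3 + 3/3 + 4/4 + 4/5 + 2/3 + 3/5 + 1/3 + 1/2 + 2/3 = 211/15; mean = 211/15 ÷ 18 = 211/270 = 0.781481… → 0.781.

0.781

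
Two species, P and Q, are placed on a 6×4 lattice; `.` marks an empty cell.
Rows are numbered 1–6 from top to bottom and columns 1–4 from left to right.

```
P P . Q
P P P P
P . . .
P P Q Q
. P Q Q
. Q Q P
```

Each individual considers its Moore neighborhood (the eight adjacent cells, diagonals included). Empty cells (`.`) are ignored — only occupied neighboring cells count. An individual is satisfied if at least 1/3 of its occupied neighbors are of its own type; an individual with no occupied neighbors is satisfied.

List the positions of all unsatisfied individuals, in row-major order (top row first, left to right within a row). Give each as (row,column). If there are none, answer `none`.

(1,1)P 3/3 ✓
(1,2)P 4/4 ✓
(1,4)Q 0/2 ✗
(2,1)P 4/4 ✓
(2,2)P 5/5 ✓
(2,3)P 3/4 ✓
(2,4)P 1/2 ✓
(3,1)P 4/4 ✓
(4,1)P 3/3 ✓
(4,2)P 3/5 ✓
(4,3)Q 3/5 ✓
(4,4)Q 3/3 ✓
(5,2)P 2/6 ✓
(5,3)Q 5/8 ✓
(5,4)Q 4/5 ✓
(6,2)Q 2/3 ✓
(6,3)Q 3/5 ✓
(6,4)P 0/3 ✗

(1,4), (6,4)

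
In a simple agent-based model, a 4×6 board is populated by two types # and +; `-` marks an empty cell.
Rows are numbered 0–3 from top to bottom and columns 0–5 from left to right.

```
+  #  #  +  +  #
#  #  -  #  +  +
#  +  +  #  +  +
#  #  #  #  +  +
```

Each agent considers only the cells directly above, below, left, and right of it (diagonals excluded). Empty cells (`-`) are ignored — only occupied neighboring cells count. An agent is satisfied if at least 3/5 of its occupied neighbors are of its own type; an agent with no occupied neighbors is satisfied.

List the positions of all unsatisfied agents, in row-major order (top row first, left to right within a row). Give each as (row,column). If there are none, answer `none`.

(0,0), (0,2), (0,3), (0,5), (1,3), (2,1), (2,2), (2,3)

Row 0: (0,0)+ 0/2 unhappy · (0,1)# 2/3 ok · (0,2)# 1/2 unhappy · (0,3)+ 1/3 unhappy · (0,4)+ 2/3 ok · (0,5)# 0/2 unhappy
Row 1: (1,0)# 2/3 ok · (1,1)# 2/3 ok · (1,3)# 1/3 unhappy · (1,4)+ 3/4 ok · (1,5)+ 2/3 ok
Row 2: (2,0)# 2/3 ok · (2,1)+ 1/4 unhappy · (2,2)+ 1/3 unhappy · (2,3)# 2/4 unhappy · (2,4)+ 3/4 ok · (2,5)+ 3/3 ok
Row 3: (3,0)# 2/2 ok · (3,1)# 2/3 ok · (3,2)# 2/3 ok · (3,3)# 2/3 ok · (3,4)+ 2/3 ok · (3,5)+ 2/2 ok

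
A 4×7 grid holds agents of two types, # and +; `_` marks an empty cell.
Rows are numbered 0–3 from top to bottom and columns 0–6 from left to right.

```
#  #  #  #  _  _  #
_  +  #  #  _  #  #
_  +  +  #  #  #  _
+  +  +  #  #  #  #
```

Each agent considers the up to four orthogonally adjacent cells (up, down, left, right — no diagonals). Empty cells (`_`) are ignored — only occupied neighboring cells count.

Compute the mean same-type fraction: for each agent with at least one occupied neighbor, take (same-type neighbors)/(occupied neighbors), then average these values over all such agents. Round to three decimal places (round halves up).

(0,0)# 1/1
(0,1)# 2/3
(0,2)# 3/3
(0,3)# 2/2
(0,6)# 1/1
(1,1)+ 1/3
(1,2)# 2/4
(1,3)# 3/3
(1,5)# 2/2
(1,6)# 2/2
(2,1)+ 3/3
(2,2)+ 2/4
(2,3)# 3/4
(2,4)# 3/3
(2,5)# 3/3
(3,0)+ 1/1
(3,1)+ 3/3
(3,2)+ 2/3
(3,3)# 2/3
(3,4)# 3/3
(3,5)# 3/3
(3,6)# 1/1
Sum over 22 agents: 1/1 + 2/3 + 3/3 + 2/2 + 1/1 + 1/3 + 2/4 + 3/3 + 2/2 + 2/2 + 3/3 + 2/4 + 3/4 + 3/3 + 3/3 + 1/1 + 3/3 + 2/3 + 2/3 + 3/3 + 3/3 + 1/1 = 229/12; mean = 229/12 ÷ 22 = 229/264 = 0.867424… → 0.867.

0.867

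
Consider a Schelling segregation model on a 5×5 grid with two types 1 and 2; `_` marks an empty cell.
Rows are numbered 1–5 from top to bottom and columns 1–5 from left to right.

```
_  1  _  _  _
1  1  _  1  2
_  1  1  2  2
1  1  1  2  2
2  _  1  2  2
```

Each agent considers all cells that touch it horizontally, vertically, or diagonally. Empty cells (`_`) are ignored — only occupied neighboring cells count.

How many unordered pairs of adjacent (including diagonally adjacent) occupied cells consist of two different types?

Scan each occupied cell's neighbors to the right and below (and the two forward diagonals) so each pair is counted once.
Row 1: 1(1,2)–1(2,2)= 1(1,2)–1(2,1)=  → 0/2 unlike.
Row 2: 1(2,1)–1(2,2)= 1(2,1)–1(3,2)= 1(2,2)–1(3,2)= 1(2,2)–1(3,3)= 1(2,4)–2(2,5)≠ 1(2,4)–2(3,4)≠ 1(2,4)–2(3,5)≠ 1(2,4)–1(3,3)= 2(2,5)–2(3,5)= 2(2,5)–2(3,4)=  → 3/10 unlike.
Row 3: 1(3,2)–1(3,3)= 1(3,2)–1(4,2)= 1(3,2)–1(4,3)= 1(3,2)–1(4,1)= 1(3,3)–2(3,4)≠ 1(3,3)–1(4,3)= 1(3,3)–2(4,4)≠ 1(3,3)–1(4,2)= 2(3,4)–2(3,5)= 2(3,4)–2(4,4)= 2(3,4)–2(4,5)= 2(3,4)–1(4,3)≠ 2(3,5)–2(4,5)= 2(3,5)–2(4,4)=  → 3/14 unlike.
Row 4: 1(4,1)–1(4,2)= 1(4,1)–2(5,1)≠ 1(4,2)–1(4,3)= 1(4,2)–1(5,3)= 1(4,2)–2(5,1)≠ 1(4,3)–2(4,4)≠ 1(4,3)–1(5,3)= 1(4,3)–2(5,4)≠ 2(4,4)–2(4,5)= 2(4,4)–2(5,4)= 2(4,4)–2(5,5)= 2(4,4)–1(5,3)≠ 2(4,5)–2(5,5)= 2(4,5)–2(5,4)=  → 5/14 unlike.
Row 5: 1(5,3)–2(5,4)≠ 2(5,4)–2(5,5)=  → 1/2 unlike.
Total adjacent occupied pairs: 42; unlike-type pairs: 12.

12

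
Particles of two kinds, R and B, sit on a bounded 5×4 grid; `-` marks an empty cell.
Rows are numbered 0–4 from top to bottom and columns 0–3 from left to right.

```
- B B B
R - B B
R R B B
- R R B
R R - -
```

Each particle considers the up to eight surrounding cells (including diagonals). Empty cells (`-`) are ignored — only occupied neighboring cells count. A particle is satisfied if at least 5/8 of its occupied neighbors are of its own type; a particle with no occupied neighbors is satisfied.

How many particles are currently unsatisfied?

Row 0: (0,1)B 2/3 ✓ · (0,2)B 4/4 ✓ · (0,3)B 3/3 ✓
Row 1: (1,0)R 2/3 ✓ · (1,2)B 6/7 ✓ · (1,3)B 5/5 ✓
Row 2: (2,0)R 3/3 ✓ · (2,1)R 4/6 ✓ · (2,2)B 4/7 ✗ · (2,3)B 4/5 ✓
Row 3: (3,1)R 5/6 ✓ · (3,2)R 3/6 ✗ · (3,3)B 2/3 ✓
Row 4: (4,0)R 2/2 ✓ · (4,1)R 3/3 ✓
Unsatisfied: (2,2), (3,2) — 2 in total.

2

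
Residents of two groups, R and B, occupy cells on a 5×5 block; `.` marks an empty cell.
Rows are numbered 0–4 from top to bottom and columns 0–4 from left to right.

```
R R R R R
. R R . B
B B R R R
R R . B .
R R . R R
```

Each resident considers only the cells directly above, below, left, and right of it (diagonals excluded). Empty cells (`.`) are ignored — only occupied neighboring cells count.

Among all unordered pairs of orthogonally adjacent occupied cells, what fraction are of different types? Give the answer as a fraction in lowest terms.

Scan each occupied cell's neighbors to the right and below so each pair is counted once.
Row 0: R(0,0)–R(0,1)= R(0,1)–R(0,2)= R(0,1)–R(1,1)= R(0,2)–R(0,3)= R(0,2)–R(1,2)= R(0,3)–R(0,4)= R(0,4)–B(1,4)≠  → 1/7 unlike.
Row 1: R(1,1)–R(1,2)= R(1,1)–B(2,1)≠ R(1,2)–R(2,2)= B(1,4)–R(2,4)≠  → 2/4 unlike.
Row 2: B(2,0)–B(2,1)= B(2,0)–R(3,0)≠ B(2,1)–R(2,2)≠ B(2,1)–R(3,1)≠ R(2,2)–R(2,3)= R(2,3)–R(2,4)= R(2,3)–B(3,3)≠  → 4/7 unlike.
Row 3: R(3,0)–R(3,1)= R(3,0)–R(4,0)= R(3,1)–R(4,1)= B(3,3)–R(4,3)≠  → 1/4 unlike.
Row 4: R(4,0)–R(4,1)= R(4,3)–R(4,4)=  → 0/2 unlike.
Total adjacent occupied pairs: 24; unlike-type pairs: 8.
8/24 reduces to 1/3.

1/3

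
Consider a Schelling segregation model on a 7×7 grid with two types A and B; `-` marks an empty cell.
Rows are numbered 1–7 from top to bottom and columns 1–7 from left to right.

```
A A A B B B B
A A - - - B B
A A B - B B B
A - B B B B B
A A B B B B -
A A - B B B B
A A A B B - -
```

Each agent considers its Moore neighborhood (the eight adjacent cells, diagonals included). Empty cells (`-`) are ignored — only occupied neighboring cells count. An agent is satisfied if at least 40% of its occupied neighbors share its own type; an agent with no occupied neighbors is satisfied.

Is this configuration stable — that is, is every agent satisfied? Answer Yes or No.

Yes

(1,1)A 3/3 ✓
(1,2)A 4/4 ✓
(1,3)A 2/3 ✓
(1,4)B 1/2 ✓
(1,5)B 3/3 ✓
(1,6)B 4/4 ✓
(1,7)B 3/3 ✓
(2,1)A 5/5 ✓
(2,2)A 6/7 ✓
(2,6)B 7/7 ✓
(2,7)B 5/5 ✓
(3,1)A 4/4 ✓
(3,2)A 4/6 ✓
(3,3)B 2/4 ✓
(3,5)B 5/5 ✓
(3,6)B 7/7 ✓
(3,7)B 5/5 ✓
(4,1)A 4/4 ✓
(4,3)B 4/6 ✓
(4,4)B 7/7 ✓
(4,5)B 7/7 ✓
(4,6)B 7/7 ✓
(4,7)B 4/4 ✓
(5,1)A 4/4 ✓
(5,2)A 4/6 ✓
(5,3)B 4/6 ✓
(5,4)B 7/7 ✓
(5,5)B 8/8 ✓
(5,6)B 7/7 ✓
(6,1)A 5/5 ✓
(6,2)A 6/7 ✓
(6,4)B 6/7 ✓
(6,5)B 7/7 ✓
(6,6)B 5/5 ✓
(6,7)B 2/2 ✓
(7,1)A 3/3 ✓
(7,2)A 4/4 ✓
(7,3)A 2/4 ✓
(7,4)B 3/4 ✓
(7,5)B 4/4 ✓
All meet the threshold, so the configuration is stable.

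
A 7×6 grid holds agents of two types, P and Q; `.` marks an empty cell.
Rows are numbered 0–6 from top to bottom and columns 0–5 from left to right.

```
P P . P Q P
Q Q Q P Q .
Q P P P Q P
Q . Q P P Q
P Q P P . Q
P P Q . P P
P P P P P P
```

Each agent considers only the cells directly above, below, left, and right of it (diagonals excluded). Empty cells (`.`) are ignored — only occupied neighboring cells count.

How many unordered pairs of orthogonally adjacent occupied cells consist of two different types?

Scan each occupied cell's neighbors to the right and below so each pair is counted once.
Row 0: P(0,0)–P(0,1)= P(0,0)–Q(1,0)≠ P(0,1)–Q(1,1)≠ P(0,3)–Q(0,4)≠ P(0,3)–P(1,3)= Q(0,4)–P(0,5)≠ Q(0,4)–Q(1,4)=  → 4/7 unlike.
Row 1: Q(1,0)–Q(1,1)= Q(1,0)–Q(2,0)= Q(1,1)–Q(1,2)= Q(1,1)–P(2,1)≠ Q(1,2)–P(1,3)≠ Q(1,2)–P(2,2)≠ P(1,3)–Q(1,4)≠ P(1,3)–P(2,3)= Q(1,4)–Q(2,4)=  → 4/9 unlike.
Row 2: Q(2,0)–P(2,1)≠ Q(2,0)–Q(3,0)= P(2,1)–P(2,2)= P(2,2)–P(2,3)= P(2,2)–Q(3,2)≠ P(2,3)–Q(2,4)≠ P(2,3)–P(3,3)= Q(2,4)–P(2,5)≠ Q(2,4)–P(3,4)≠ P(2,5)–Q(3,5)≠  → 6/10 unlike.
Row 3: Q(3,0)–P(4,0)≠ Q(3,2)–P(3,3)≠ Q(3,2)–P(4,2)≠ P(3,3)–P(3,4)= P(3,3)–P(4,3)= P(3,4)–Q(3,5)≠ Q(3,5)–Q(4,5)=  → 4/7 unlike.
Row 4: P(4,0)–Q(4,1)≠ P(4,0)–P(5,0)= Q(4,1)–P(4,2)≠ Q(4,1)–P(5,1)≠ P(4,2)–P(4,3)= P(4,2)–Q(5,2)≠ Q(4,5)–P(5,5)≠  → 5/7 unlike.
Row 5: P(5,0)–P(5,1)= P(5,0)–P(6,0)= P(5,1)–Q(5,2)≠ P(5,1)–P(6,1)= Q(5,2)–P(6,2)≠ P(5,4)–P(5,5)= P(5,4)–P(6,4)= P(5,5)–P(6,5)=  → 2/8 unlike.
Row 6: P(6,0)–P(6,1)= P(6,1)–P(6,2)= P(6,2)–P(6,3)= P(6,3)–P(6,4)= P(6,4)–P(6,5)=  → 0/5 unlike.
Total adjacent occupied pairs: 53; unlike-type pairs: 25.

25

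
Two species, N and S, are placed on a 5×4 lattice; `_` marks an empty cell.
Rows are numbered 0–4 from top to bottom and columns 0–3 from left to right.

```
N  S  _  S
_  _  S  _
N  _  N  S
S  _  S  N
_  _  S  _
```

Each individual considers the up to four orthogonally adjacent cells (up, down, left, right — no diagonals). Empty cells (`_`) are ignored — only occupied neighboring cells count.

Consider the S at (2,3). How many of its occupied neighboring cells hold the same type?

0

Occupied neighbors of (2,3): (3,3)=N, (2,2)=N.
Same type (S): 0 of 2.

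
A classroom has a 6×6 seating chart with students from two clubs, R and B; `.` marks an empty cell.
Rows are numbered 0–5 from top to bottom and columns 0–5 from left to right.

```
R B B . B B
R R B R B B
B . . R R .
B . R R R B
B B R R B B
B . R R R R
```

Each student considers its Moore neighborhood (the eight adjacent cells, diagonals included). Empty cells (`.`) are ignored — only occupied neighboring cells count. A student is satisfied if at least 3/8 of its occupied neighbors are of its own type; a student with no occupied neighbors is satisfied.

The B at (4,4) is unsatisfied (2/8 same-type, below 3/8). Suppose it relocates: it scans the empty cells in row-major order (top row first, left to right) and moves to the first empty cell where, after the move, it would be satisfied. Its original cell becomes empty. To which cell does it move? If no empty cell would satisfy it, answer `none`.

Vacating (4,4). Empty cells in order:
  (0,3): 4/5 same-type → satisfied — stop here.

(0,3)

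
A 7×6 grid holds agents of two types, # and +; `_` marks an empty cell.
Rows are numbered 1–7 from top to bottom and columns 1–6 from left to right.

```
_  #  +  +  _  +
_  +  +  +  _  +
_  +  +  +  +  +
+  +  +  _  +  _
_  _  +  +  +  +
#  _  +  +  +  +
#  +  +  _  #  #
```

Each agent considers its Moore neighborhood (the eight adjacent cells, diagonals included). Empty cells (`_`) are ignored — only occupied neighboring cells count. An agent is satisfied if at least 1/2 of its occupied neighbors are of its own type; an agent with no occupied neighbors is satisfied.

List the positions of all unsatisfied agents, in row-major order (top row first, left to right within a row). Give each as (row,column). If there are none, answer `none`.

(1,2), (7,5), (7,6)

(1,2)# 0/3 unhappy
(1,3)+ 4/5 ok
(1,4)+ 3/3 ok
(1,6)+ 1/1 ok
(2,2)+ 4/5 ok
(2,3)+ 7/8 ok
(2,4)+ 6/6 ok
(2,6)+ 3/3 ok
(3,2)+ 6/6 ok
(3,3)+ 7/7 ok
(3,4)+ 6/6 ok
(3,5)+ 5/5 ok
(3,6)+ 3/3 ok
(4,1)+ 2/2 ok
(4,2)+ 5/5 ok
(4,3)+ 6/6 ok
(4,5)+ 6/6 ok
(5,3)+ 5/5 ok
(5,4)+ 7/7 ok
(5,5)+ 6/6 ok
(5,6)+ 4/4 ok
(6,1)# 1/2 ok
(6,3)+ 5/5 ok
(6,4)+ 6/7 ok
(6,5)+ 5/7 ok
(6,6)+ 3/5 ok
(7,1)# 1/2 ok
(7,2)+ 2/4 ok
(7,3)+ 3/3 ok
(7,5)# 1/4 unhappy
(7,6)# 1/3 unhappy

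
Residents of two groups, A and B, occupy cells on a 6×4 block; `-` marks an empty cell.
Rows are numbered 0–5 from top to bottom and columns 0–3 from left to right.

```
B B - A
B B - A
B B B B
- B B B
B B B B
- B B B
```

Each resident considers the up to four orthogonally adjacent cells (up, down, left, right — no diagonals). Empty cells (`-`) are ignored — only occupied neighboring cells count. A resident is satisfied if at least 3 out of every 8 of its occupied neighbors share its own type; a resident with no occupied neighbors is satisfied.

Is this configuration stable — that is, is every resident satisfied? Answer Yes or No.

Yes

(0,0)B 2/2 ✓
(0,1)B 2/2 ✓
(0,3)A 1/1 ✓
(1,0)B 3/3 ✓
(1,1)B 3/3 ✓
(1,3)A 1/2 ✓
(2,0)B 2/2 ✓
(2,1)B 4/4 ✓
(2,2)B 3/3 ✓
(2,3)B 2/3 ✓
(3,1)B 3/3 ✓
(3,2)B 4/4 ✓
(3,3)B 3/3 ✓
(4,0)B 1/1 ✓
(4,1)B 4/4 ✓
(4,2)B 4/4 ✓
(4,3)B 3/3 ✓
(5,1)B 2/2 ✓
(5,2)B 3/3 ✓
(5,3)B 2/2 ✓
All meet the threshold, so the configuration is stable.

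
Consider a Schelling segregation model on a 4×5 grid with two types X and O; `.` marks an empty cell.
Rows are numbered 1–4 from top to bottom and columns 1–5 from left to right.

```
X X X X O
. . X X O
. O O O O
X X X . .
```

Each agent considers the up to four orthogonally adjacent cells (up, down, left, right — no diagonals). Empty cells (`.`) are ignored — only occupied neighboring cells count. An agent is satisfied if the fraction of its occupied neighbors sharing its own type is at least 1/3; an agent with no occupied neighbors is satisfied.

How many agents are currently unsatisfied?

Row 1: (1,1)X 1/1 ✓ · (1,2)X 2/2 ✓ · (1,3)X 3/3 ✓ · (1,4)X 2/3 ✓ · (1,5)O 1/2 ✓
Row 2: (2,3)X 2/3 ✓ · (2,4)X 2/4 ✓ · (2,5)O 2/3 ✓
Row 3: (3,2)O 1/2 ✓ · (3,3)O 2/4 ✓ · (3,4)O 2/3 ✓ · (3,5)O 2/2 ✓
Row 4: (4,1)X 1/1 ✓ · (4,2)X 2/3 ✓ · (4,3)X 1/2 ✓
Every one meets the threshold.

0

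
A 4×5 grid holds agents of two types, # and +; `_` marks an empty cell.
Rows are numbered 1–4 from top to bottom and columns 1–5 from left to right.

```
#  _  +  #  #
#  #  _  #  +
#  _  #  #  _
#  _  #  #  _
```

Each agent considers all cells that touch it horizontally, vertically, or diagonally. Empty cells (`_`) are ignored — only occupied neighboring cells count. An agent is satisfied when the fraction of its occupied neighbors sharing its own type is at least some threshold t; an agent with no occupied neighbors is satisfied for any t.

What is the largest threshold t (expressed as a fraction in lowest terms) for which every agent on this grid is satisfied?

0/1

Row 1: (1,1)# 2/2 · (1,3)+ 0/3 · (1,4)# 2/4 · (1,5)# 2/3
Row 2: (2,1)# 3/3 · (2,2)# 4/5 · (2,4)# 4/6 · (2,5)+ 0/4
Row 3: (3,1)# 3/3 · (3,3)# 5/5 · (3,4)# 4/5
Row 4: (4,1)# 1/1 · (4,3)# 3/3 · (4,4)# 3/3
The smallest same-type fraction is 0/3 at (1,3), which reduces to 0/1. Any threshold above that leaves this agent unsatisfied.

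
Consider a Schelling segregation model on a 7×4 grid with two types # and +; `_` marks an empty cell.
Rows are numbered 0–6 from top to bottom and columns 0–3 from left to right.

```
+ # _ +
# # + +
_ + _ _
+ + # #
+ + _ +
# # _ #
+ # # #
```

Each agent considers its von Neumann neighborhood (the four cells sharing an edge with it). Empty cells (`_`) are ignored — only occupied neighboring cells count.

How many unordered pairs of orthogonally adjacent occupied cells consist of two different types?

11

Scan each occupied cell's neighbors to the right and below so each pair is counted once.
From row 0: 2 unlike of 4 pairs (running 2/4).
From row 1: 2 unlike of 4 pairs (running 4/8).
From row 2: 0 unlike of 1 pairs (running 4/9).
From row 3: 2 unlike of 6 pairs (running 6/15).
From row 4: 3 unlike of 4 pairs (running 9/19).
From row 5: 1 unlike of 4 pairs (running 10/23).
From row 6: 1 unlike of 3 pairs (running 11/26).
Total adjacent occupied pairs: 26; unlike-type pairs: 11.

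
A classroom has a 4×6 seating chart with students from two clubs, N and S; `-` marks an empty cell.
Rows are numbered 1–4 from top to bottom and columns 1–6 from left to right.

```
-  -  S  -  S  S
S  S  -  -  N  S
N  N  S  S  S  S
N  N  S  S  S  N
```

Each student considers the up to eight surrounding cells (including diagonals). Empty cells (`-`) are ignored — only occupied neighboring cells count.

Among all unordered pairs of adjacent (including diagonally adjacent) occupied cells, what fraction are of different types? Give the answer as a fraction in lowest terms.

Scan each occupied cell's neighbors to the right and below (and the two forward diagonals) so each pair is counted once.
From row 1: 2 unlike of 6 pairs (running 2/6).
From row 2: 8 unlike of 12 pairs (running 10/18).
From row 3: 5 unlike of 21 pairs (running 15/39).
From row 4: 2 unlike of 5 pairs (running 17/44).
Total adjacent occupied pairs: 44; unlike-type pairs: 17.
17/44 is already in lowest terms.

17/44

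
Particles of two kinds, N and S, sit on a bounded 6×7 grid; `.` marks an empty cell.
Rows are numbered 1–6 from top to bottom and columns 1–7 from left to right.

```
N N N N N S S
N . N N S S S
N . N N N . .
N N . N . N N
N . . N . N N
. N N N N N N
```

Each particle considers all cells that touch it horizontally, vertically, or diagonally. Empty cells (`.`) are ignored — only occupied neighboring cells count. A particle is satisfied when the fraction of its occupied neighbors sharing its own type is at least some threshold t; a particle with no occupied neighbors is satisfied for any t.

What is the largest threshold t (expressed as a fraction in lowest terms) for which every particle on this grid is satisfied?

2/7

Row 1: (1,1)N 2/2 · (1,2)N 4/4 · (1,3)N 4/4 · (1,4)N 4/5 · (1,5)N 2/5 · (1,6)S 4/5 · (1,7)S 3/3
Row 2: (2,1)N 3/3 · (2,3)N 6/6 · (2,4)N 7/8 · (2,5)S 2/7 · (2,6)S 4/6 · (2,7)S 3/3
Row 3: (3,1)N 3/3 · (3,3)N 5/5 · (3,4)N 5/6 · (3,5)N 4/6
Row 4: (4,1)N 3/3 · (4,2)N 4/4 · (4,4)N 4/4 · (4,6)N 4/4 · (4,7)N 3/3
Row 5: (5,1)N 3/3 · (5,4)N 4/4 · (5,6)N 6/6 · (5,7)N 5/5
Row 6: (6,2)N 2/2 · (6,3)N 3/3 · (6,4)N 3/3 · (6,5)N 4/4 · (6,6)N 4/4 · (6,7)N 3/3
The smallest same-type fraction is 2/7 at (2,5), which reduces to 2/7. Any threshold above that leaves this particle unsatisfied.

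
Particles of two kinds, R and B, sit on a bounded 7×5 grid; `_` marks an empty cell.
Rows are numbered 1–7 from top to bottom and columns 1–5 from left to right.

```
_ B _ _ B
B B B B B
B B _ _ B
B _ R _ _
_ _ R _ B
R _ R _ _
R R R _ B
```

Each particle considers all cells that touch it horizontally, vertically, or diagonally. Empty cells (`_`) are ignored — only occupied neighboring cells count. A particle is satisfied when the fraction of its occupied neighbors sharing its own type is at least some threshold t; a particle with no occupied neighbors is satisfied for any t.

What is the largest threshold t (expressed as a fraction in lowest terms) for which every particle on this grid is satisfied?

1/2

(1,2)B 3/3
(1,5)B 2/2
(2,1)B 4/4
(2,2)B 5/5
(2,3)B 4/4
(2,4)B 4/4
(2,5)B 3/3
(3,1)B 4/4
(3,2)B 5/6
(3,5)B 2/2
(4,1)B 2/2
(4,3)R 1/2
(5,3)R 2/2
(5,5)B — no occupied neighbors
(6,1)R 2/2
(6,3)R 3/3
(7,1)R 2/2
(7,2)R 4/4
(7,3)R 2/2
(7,5)B — no occupied neighbors
The smallest same-type fraction is 1/2 at (4,3), which reduces to 1/2. Any threshold above that leaves this particle unsatisfied.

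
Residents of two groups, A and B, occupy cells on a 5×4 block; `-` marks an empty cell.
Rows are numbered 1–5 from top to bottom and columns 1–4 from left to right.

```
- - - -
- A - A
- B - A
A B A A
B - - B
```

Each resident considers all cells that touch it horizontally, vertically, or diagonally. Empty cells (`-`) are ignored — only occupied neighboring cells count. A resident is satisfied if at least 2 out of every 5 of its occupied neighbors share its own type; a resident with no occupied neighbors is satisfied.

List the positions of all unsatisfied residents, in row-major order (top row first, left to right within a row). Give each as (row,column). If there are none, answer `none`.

(2,2), (3,2), (4,1), (5,4)

(2,2)A 0/1 not
(2,4)A 1/1 satisfied
(3,2)B 1/4 not
(3,4)A 3/3 satisfied
(4,1)A 0/3 not
(4,2)B 2/4 satisfied
(4,3)A 2/5 satisfied
(4,4)A 2/3 satisfied
(5,1)B 1/2 satisfied
(5,4)B 0/2 not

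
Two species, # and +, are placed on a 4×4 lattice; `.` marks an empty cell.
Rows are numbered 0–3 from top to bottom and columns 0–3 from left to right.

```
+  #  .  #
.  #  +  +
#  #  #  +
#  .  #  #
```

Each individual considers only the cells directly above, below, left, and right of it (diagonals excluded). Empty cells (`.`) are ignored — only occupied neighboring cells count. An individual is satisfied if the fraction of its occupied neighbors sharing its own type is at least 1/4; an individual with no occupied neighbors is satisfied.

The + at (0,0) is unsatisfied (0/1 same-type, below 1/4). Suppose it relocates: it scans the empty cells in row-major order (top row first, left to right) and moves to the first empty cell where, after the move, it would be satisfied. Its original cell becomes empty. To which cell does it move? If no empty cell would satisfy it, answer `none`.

(0,2)

Vacating (0,0). Empty cells in order:
  (0,2): 1/3 same-type → satisfied — stop here.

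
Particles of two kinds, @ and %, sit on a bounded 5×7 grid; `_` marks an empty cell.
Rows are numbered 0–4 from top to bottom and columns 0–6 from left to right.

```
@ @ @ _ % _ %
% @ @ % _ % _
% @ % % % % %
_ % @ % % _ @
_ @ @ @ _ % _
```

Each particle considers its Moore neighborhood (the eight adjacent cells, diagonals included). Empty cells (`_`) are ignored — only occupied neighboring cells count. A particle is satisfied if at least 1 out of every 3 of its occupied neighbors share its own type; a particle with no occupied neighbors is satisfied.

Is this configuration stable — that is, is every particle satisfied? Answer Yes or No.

Row 0: (0,0)@ 2/3 ✓ · (0,1)@ 4/5 ✓ · (0,2)@ 3/4 ✓ · (0,4)% 2/2 ✓ · (0,6)% 1/1 ✓
Row 1: (1,0)% 1/5 ✗ · (1,1)@ 5/8 ✓ · (1,2)@ 4/7 ✓ · (1,3)% 4/6 ✓ · (1,5)% 5/5 ✓
Row 2: (2,0)% 2/4 ✓ · (2,1)@ 3/7 ✓ · (2,2)% 4/8 ✓ · (2,3)% 5/7 ✓ · (2,4)% 6/6 ✓ · (2,5)% 4/5 ✓ · (2,6)% 2/3 ✓
Row 3: (3,1)% 2/6 ✓ · (3,2)@ 4/8 ✓ · (3,3)% 4/7 ✓ · (3,4)% 5/6 ✓ · (3,6)@ 0/3 ✗
Row 4: (4,1)@ 2/3 ✓ · (4,2)@ 3/5 ✓ · (4,3)@ 2/4 ✓ · (4,5)% 1/2 ✓
For instance (1,0) has only 1/5 same-type neighbors, below 1/3.

No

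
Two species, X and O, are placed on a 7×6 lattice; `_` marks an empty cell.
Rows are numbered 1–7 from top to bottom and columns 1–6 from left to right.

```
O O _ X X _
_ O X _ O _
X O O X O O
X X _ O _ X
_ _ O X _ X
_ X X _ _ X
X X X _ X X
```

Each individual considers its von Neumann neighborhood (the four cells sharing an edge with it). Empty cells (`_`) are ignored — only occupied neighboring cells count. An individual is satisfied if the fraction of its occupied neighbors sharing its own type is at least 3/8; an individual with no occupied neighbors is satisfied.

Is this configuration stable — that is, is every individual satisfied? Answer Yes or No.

(1,1)O 1/1 ✓
(1,2)O 2/2 ✓
(1,4)X 1/1 ✓
(1,5)X 1/2 ✓
(2,2)O 2/3 ✓
(2,3)X 0/2 ✗
(2,5)O 1/2 ✓
(3,1)X 1/2 ✓
(3,2)O 2/4 ✓
(3,3)O 1/3 ✗
(3,4)X 0/3 ✗
(3,5)O 2/3 ✓
(3,6)O 1/2 ✓
(4,1)X 2/2 ✓
(4,2)X 1/2 ✓
(4,4)O 0/2 ✗
(4,6)X 1/2 ✓
(5,3)O 0/2 ✗
(5,4)X 0/2 ✗
(5,6)X 2/2 ✓
(6,2)X 2/2 ✓
(6,3)X 2/3 ✓
(6,6)X 2/2 ✓
(7,1)X 1/1 ✓
(7,2)X 3/3 ✓
(7,3)X 2/2 ✓
(7,5)X 1/1 ✓
(7,6)X 2/2 ✓
For instance (2,3) has only 0/2 same-type neighbors, below 3/8.

No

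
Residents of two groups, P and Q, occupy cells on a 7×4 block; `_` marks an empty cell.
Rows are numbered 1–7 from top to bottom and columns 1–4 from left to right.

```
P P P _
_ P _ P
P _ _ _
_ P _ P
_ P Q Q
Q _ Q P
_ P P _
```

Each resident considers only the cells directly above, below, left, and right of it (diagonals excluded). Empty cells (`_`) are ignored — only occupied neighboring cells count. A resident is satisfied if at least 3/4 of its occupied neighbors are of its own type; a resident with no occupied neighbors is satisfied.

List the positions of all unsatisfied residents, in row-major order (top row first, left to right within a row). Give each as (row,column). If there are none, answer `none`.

(1,1)P 1/1 ✓
(1,2)P 3/3 ✓
(1,3)P 1/1 ✓
(2,2)P 1/1 ✓
(2,4)P 0/0 ✓
(3,1)P 0/0 ✓
(4,2)P 1/1 ✓
(4,4)P 0/1 ✗
(5,2)P 1/2 ✗
(5,3)Q 2/3 ✗
(5,4)Q 1/3 ✗
(6,1)Q 0/0 ✓
(6,3)Q 1/3 ✗
(6,4)P 0/2 ✗
(7,2)P 1/1 ✓
(7,3)P 1/2 ✗

(4,4), (5,2), (5,3), (5,4), (6,3), (6,4), (7,3)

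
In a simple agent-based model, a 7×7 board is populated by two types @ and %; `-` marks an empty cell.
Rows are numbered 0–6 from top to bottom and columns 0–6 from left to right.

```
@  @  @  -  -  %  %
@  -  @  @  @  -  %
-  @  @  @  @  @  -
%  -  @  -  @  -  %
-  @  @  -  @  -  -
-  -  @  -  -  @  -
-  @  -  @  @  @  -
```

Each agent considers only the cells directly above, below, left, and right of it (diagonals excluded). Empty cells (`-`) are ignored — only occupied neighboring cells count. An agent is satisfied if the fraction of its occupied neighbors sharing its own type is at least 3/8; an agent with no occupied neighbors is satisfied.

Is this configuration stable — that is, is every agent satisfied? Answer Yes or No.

Yes

Row 0: (0,0)@ 2/2 ✓ · (0,1)@ 2/2 ✓ · (0,2)@ 2/2 ✓ · (0,5)% 1/1 ✓ · (0,6)% 2/2 ✓
Row 1: (1,0)@ 1/1 ✓ · (1,2)@ 3/3 ✓ · (1,3)@ 3/3 ✓ · (1,4)@ 2/2 ✓ · (1,6)% 1/1 ✓
Row 2: (2,1)@ 1/1 ✓ · (2,2)@ 4/4 ✓ · (2,3)@ 3/3 ✓ · (2,4)@ 4/4 ✓ · (2,5)@ 1/1 ✓
Row 3: (3,0)% 0/0 ✓ · (3,2)@ 2/2 ✓ · (3,4)@ 2/2 ✓ · (3,6)% 0/0 ✓
Row 4: (4,1)@ 1/1 ✓ · (4,2)@ 3/3 ✓ · (4,4)@ 1/1 ✓
Row 5: (5,2)@ 1/1 ✓ · (5,5)@ 1/1 ✓
Row 6: (6,1)@ 0/0 ✓ · (6,3)@ 1/1 ✓ · (6,4)@ 2/2 ✓ · (6,5)@ 2/2 ✓
All meet the threshold, so the configuration is stable.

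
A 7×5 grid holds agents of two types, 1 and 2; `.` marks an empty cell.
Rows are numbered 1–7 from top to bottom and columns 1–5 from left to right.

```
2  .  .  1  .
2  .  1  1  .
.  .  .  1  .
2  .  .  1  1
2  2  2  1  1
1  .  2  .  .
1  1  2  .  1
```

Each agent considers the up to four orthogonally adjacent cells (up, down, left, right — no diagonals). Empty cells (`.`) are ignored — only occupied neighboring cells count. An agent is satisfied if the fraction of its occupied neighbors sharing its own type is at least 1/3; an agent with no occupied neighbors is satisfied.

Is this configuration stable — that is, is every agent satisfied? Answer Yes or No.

Row 1: (1,1)2 1/1 ok · (1,4)1 1/1 ok
Row 2: (2,1)2 1/1 ok · (2,3)1 1/1 ok · (2,4)1 3/3 ok
Row 3: (3,4)1 2/2 ok
Row 4: (4,1)2 1/1 ok · (4,4)1 3/3 ok · (4,5)1 2/2 ok
Row 5: (5,1)2 2/3 ok · (5,2)2 2/2 ok · (5,3)2 2/3 ok · (5,4)1 2/3 ok · (5,5)1 2/2 ok
Row 6: (6,1)1 1/2 ok · (6,3)2 2/2 ok
Row 7: (7,1)1 2/2 ok · (7,2)1 1/2 ok · (7,3)2 1/2 ok · (7,5)1 0/0 ok
All meet the threshold, so the configuration is stable.

Yes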